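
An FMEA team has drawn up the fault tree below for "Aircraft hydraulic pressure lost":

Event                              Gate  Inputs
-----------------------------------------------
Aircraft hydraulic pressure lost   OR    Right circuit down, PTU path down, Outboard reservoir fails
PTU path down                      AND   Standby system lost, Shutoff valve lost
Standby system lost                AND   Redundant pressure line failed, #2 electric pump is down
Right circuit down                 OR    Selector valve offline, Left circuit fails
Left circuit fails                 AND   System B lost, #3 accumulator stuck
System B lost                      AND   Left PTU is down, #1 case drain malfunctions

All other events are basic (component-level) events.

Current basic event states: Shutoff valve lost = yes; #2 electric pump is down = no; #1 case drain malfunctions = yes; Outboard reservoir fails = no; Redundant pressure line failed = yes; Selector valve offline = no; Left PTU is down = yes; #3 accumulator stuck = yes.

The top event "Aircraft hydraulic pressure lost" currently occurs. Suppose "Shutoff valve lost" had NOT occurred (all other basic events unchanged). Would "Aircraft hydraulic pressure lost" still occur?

Yes

Counterfactual: set "Shutoff valve lost" to not occurred.
System B lost [AND]: Left PTU is down=occurs, #1 case drain malfunctions=occurs → all inputs occur → occurs.
Left circuit fails [AND]: System B lost=occurs, #3 accumulator stuck=occurs → all inputs occur → occurs.
Right circuit down [OR]: Selector valve offline=not, Left circuit fails=occurs → at least one input occurs → occurs.
Standby system lost [AND]: Redundant pressure line failed=occurs, #2 electric pump is down=not → not all inputs occur → does not occur.
PTU path down [AND]: Standby system lost=not, Shutoff valve lost=not → not all inputs occur → does not occur.
Aircraft hydraulic pressure lost [OR]: Right circuit down=occurs, PTU path down=not, Outboard reservoir fails=not → at least one input occurs → occurs.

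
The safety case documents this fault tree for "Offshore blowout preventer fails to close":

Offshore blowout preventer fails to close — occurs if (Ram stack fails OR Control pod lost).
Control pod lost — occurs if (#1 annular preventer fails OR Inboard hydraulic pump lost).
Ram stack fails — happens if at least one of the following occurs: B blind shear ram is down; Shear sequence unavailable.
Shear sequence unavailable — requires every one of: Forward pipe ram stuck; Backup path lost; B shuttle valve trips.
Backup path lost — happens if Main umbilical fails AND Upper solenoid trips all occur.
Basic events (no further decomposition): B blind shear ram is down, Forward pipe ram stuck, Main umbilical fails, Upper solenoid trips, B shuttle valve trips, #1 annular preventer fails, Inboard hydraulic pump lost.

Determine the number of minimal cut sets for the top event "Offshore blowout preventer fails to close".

4

Backup path lost [AND]: one cut set from each child combined → 1 × 1 = 1 cut set(s).
Shear sequence unavailable [AND]: one cut set from each child combined → 1 × 1 × 1 = 1 cut set(s).
Ram stack fails [OR]: union of children's cut sets → 2 cut set(s).
Control pod lost [OR]: union of children's cut sets → 2 cut set(s).
Offshore blowout preventer fails to close [OR]: union of children's cut sets → 4 cut set(s).
Minimal cut sets: {B blind shear ram is down}; {B shuttle valve trips, Forward pipe ram stuck, Main umbilical fails, Upper solenoid trips}; {#1 annular preventer fails}; {Inboard hydraulic pump lost}.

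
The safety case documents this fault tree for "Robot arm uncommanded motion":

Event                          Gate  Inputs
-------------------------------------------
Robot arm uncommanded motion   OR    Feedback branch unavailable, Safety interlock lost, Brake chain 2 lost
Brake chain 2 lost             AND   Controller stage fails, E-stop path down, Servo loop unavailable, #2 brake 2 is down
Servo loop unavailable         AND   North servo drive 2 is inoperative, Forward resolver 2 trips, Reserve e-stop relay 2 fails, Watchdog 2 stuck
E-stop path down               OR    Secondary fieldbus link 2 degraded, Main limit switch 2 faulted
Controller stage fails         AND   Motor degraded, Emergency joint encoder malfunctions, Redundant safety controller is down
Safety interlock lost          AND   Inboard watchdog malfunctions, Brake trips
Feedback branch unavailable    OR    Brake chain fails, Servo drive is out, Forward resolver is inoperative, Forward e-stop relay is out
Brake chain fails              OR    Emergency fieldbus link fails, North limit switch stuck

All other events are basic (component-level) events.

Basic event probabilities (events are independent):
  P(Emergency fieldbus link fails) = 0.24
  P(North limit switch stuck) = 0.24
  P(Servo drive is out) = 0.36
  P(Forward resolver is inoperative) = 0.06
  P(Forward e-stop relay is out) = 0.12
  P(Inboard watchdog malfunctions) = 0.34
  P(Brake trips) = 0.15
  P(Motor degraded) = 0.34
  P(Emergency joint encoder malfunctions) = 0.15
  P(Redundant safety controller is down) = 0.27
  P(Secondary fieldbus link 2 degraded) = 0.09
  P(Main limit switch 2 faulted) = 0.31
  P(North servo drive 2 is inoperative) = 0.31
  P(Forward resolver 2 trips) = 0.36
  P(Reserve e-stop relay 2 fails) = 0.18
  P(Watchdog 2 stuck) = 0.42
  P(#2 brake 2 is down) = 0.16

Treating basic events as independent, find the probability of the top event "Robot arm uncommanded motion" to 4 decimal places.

0.7098

P(Brake chain fails) [OR] = 1 − (1−0.24) × (1−0.24) = 0.422400
P(Feedback branch unavailable) [OR] = 1 − (1−0.422400) × (1−0.36) × (1−0.06) × (1−0.12) = 0.694214
P(Safety interlock lost) [AND] = 0.34 × 0.15 = 0.051000
P(Controller stage fails) [AND] = 0.34 × 0.15 × 0.27 = 0.013770
P(E-stop path down) [OR] = 1 − (1−0.09) × (1−0.31) = 0.372100
P(Servo loop unavailable) [AND] = 0.31 × 0.36 × 0.18 × 0.42 = 0.008437
P(Brake chain 2 lost) [AND] = 0.013770 × 0.372100 × 0.008437 × 0.16 = 0.000007
P(Robot arm uncommanded motion) [OR] = 1 − (1−0.694214) × (1−0.051000) × (1−0.000007) = 0.709811
Rounded to 4 decimal places: P(Robot arm uncommanded motion) ≈ 0.7098.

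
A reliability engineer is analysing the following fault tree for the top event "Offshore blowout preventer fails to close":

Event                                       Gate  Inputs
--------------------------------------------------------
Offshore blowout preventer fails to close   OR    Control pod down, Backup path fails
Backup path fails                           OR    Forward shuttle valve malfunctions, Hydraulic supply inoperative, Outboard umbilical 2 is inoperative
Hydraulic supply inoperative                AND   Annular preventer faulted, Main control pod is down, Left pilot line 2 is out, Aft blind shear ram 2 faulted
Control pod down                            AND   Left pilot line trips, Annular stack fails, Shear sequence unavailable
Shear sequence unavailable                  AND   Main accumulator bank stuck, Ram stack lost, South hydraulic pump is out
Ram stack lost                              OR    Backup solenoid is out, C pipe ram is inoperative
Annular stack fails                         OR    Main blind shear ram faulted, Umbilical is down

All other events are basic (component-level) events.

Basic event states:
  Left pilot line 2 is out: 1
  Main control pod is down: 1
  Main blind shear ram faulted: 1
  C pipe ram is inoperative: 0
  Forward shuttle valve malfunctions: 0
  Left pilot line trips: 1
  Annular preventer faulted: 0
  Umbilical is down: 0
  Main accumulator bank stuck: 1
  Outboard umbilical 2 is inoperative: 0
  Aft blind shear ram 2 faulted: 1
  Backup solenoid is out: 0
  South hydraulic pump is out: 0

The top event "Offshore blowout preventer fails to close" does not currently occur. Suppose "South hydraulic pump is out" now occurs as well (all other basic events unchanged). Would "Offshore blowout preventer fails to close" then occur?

Counterfactual: set "South hydraulic pump is out" to occurred.
Annular stack fails [OR]: Main blind shear ram faulted=occurs, Umbilical is down=not → at least one input occurs → occurs.
Ram stack lost [OR]: Backup solenoid is out=not, C pipe ram is inoperative=not → no input occurs → does not occur.
Shear sequence unavailable [AND]: Main accumulator bank stuck=occurs, Ram stack lost=not, South hydraulic pump is out=occurs → not all inputs occur → does not occur.
Control pod down [AND]: Left pilot line trips=occurs, Annular stack fails=occurs, Shear sequence unavailable=not → not all inputs occur → does not occur.
Hydraulic supply inoperative [AND]: Annular preventer faulted=not, Main control pod is down=occurs, Left pilot line 2 is out=occurs, Aft blind shear ram 2 faulted=occurs → not all inputs occur → does not occur.
Backup path fails [OR]: Forward shuttle valve malfunctions=not, Hydraulic supply inoperative=not, Outboard umbilical 2 is inoperative=not → no input occurs → does not occur.
Offshore blowout preventer fails to close [OR]: Control pod down=not, Backup path fails=not → no input occurs → does not occur.

No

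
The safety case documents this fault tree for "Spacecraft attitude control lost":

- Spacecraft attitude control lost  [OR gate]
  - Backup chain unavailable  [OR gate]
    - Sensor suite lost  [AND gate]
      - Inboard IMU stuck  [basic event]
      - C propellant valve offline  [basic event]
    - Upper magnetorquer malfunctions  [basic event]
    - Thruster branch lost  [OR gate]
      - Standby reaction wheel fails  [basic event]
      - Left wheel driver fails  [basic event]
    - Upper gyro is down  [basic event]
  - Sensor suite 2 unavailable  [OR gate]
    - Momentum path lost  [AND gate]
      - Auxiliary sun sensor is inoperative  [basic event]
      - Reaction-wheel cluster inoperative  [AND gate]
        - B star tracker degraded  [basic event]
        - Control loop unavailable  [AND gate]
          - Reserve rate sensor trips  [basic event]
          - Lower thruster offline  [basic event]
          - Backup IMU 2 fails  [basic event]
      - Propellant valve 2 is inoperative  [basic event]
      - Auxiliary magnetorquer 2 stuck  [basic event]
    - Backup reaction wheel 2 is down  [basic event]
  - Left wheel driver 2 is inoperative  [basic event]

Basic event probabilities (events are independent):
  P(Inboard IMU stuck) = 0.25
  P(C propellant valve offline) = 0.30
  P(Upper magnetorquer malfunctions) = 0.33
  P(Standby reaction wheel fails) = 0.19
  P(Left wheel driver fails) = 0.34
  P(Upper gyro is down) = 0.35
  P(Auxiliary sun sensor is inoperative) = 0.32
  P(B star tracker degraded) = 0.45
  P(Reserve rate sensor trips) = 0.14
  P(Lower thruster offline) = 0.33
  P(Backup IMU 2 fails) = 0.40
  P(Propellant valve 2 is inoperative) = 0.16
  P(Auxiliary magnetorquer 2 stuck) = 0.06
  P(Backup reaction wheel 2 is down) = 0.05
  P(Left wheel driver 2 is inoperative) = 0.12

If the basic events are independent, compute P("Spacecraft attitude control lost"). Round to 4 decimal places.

0.8200

P(Sensor suite lost) [AND] = 0.25 × 0.30 = 0.075000
P(Thruster branch lost) [OR] = 1 − (1−0.19) × (1−0.34) = 0.465400
P(Backup chain unavailable) [OR] = 1 − (1−0.075000) × (1−0.33) × (1−0.465400) × (1−0.35) = 0.784643
P(Control loop unavailable) [AND] = 0.14 × 0.33 × 0.40 = 0.018480
P(Reaction-wheel cluster inoperative) [AND] = 0.45 × 0.018480 = 0.008316
P(Momentum path lost) [AND] = 0.32 × 0.008316 × 0.16 × 0.06 = 0.000026
P(Sensor suite 2 unavailable) [OR] = 1 − (1−0.000026) × (1−0.05) = 0.050025
P(Spacecraft attitude control lost) [OR] = 1 − (1−0.784643) × (1−0.050025) × (1−0.12) = 0.819966
Rounded to 4 decimal places: P(Spacecraft attitude control lost) ≈ 0.8200.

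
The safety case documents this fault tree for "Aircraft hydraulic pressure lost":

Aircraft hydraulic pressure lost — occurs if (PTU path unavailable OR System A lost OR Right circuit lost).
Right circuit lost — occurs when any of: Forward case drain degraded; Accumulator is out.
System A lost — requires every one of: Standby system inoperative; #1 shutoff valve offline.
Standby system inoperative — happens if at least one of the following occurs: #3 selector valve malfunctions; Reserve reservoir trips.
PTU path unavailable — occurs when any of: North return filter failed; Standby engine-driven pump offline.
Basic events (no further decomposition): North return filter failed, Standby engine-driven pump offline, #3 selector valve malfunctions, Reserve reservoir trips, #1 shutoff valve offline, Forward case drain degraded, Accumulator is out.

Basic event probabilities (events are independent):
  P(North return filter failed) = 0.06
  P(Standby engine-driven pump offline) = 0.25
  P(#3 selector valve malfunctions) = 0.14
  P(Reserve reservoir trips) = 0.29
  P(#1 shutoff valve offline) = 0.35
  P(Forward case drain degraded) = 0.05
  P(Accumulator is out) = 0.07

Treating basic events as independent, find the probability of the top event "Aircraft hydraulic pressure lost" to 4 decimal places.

0.4620

P(PTU path unavailable) [OR] = 1 − (1−0.06) × (1−0.25) = 0.295000
P(Standby system inoperative) [OR] = 1 − (1−0.14) × (1−0.29) = 0.389400
P(System A lost) [AND] = 0.389400 × 0.35 = 0.136290
P(Right circuit lost) [OR] = 1 − (1−0.05) × (1−0.07) = 0.116500
P(Aircraft hydraulic pressure lost) [OR] = 1 − (1−0.295000) × (1−0.136290) × (1−0.116500) = 0.462023
Rounded to 4 decimal places: P(Aircraft hydraulic pressure lost) ≈ 0.4620.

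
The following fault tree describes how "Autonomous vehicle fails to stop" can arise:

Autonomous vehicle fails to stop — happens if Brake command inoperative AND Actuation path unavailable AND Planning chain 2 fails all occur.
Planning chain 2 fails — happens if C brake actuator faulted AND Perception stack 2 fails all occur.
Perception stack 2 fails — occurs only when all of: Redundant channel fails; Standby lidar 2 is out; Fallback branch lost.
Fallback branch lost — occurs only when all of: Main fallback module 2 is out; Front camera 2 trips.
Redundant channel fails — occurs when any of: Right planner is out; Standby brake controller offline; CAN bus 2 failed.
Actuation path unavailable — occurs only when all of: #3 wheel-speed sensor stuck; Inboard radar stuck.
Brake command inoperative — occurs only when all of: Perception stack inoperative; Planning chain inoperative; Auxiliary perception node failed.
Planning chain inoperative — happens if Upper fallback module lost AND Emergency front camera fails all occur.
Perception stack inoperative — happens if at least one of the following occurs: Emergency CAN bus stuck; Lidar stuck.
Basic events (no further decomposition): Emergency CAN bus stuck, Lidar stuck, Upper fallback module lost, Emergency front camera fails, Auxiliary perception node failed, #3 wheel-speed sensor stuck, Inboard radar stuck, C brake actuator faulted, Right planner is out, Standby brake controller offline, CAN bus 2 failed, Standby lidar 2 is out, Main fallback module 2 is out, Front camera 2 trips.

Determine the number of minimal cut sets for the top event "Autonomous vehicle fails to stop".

6

Perception stack inoperative [OR]: union of children's cut sets → 2 cut set(s).
Planning chain inoperative [AND]: one cut set from each child combined → 1 × 1 = 1 cut set(s).
Brake command inoperative [AND]: one cut set from each child combined → 2 × 1 × 1 = 2 cut set(s).
Actuation path unavailable [AND]: one cut set from each child combined → 1 × 1 = 1 cut set(s).
Redundant channel fails [OR]: union of children's cut sets → 3 cut set(s).
Fallback branch lost [AND]: one cut set from each child combined → 1 × 1 = 1 cut set(s).
Perception stack 2 fails [AND]: one cut set from each child combined → 3 × 1 × 1 = 3 cut set(s).
Planning chain 2 fails [AND]: one cut set from each child combined → 1 × 3 = 3 cut set(s).
Autonomous vehicle fails to stop [AND]: one cut set from each child combined → 2 × 1 × 3 = 6 cut set(s).
Minimal cut sets: {#3 wheel-speed sensor stuck, Auxiliary perception node failed, C brake actuator faulted, Emergency CAN bus stuck, Emergency front camera fails, Front camera 2 trips, Inboard radar stuck, Main fallback module 2 is out, Right planner is out, Standby lidar 2 is out, Upper fallback module lost}; {#3 wheel-speed sensor stuck, Auxiliary perception node failed, C brake actuator faulted, Emergency CAN bus stuck, Emergency front camera fails, Front camera 2 trips, Inboard radar stuck, Main fallback module 2 is out, Standby brake controller offline, Standby lidar 2 is out, Upper fallback module lost}; {#3 wheel-speed sensor stuck, Auxiliary perception node failed, C brake actuator faulted, CAN bus 2 failed, Emergency CAN bus stuck, Emergency front camera fails, Front camera 2 trips, Inboard radar stuck, Main fallback module 2 is out, Standby lidar 2 is out, Upper fallback module lost}; {#3 wheel-speed sensor stuck, Auxiliary perception node failed, C brake actuator faulted, Emergency front camera fails, Front camera 2 trips, Inboard radar stuck, Lidar stuck, Main fallback module 2 is out, Right planner is out, Standby lidar 2 is out, Upper fallback module lost}; {#3 wheel-speed sensor stuck, Auxiliary perception node failed, C brake actuator faulted, Emergency front camera fails, Front camera 2 trips, Inboard radar stuck, Lidar stuck, Main fallback module 2 is out, Standby brake controller offline, Standby lidar 2 is out, Upper fallback module lost}; {#3 wheel-speed sensor stuck, Auxiliary perception node failed, C brake actuator faulted, CAN bus 2 failed, Emergency front camera fails, Front camera 2 trips, Inboard radar stuck, Lidar stuck, Main fallback module 2 is out, Standby lidar 2 is out, Upper fallback module lost}.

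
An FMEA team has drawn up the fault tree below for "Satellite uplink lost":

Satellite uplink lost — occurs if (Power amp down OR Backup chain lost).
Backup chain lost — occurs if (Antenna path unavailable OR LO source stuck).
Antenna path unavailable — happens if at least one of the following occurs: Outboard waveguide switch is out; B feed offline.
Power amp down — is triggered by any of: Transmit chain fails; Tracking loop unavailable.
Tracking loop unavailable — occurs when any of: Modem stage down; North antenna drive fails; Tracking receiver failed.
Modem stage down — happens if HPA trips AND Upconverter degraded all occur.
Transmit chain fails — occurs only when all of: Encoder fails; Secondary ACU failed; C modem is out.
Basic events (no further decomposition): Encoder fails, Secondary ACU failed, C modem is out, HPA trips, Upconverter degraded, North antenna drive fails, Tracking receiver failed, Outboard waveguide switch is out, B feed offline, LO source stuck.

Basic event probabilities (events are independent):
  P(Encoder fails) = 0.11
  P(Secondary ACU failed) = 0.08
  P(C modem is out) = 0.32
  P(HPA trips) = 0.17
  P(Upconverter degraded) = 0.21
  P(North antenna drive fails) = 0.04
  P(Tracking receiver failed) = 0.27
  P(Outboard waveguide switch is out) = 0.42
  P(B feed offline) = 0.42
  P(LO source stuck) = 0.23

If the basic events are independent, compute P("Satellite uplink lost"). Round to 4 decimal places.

0.8254

P(Transmit chain fails) [AND] = 0.11 × 0.08 × 0.32 = 0.002816
P(Modem stage down) [AND] = 0.17 × 0.21 = 0.035700
P(Tracking loop unavailable) [OR] = 1 − (1−0.035700) × (1−0.04) × (1−0.27) = 0.324219
P(Power amp down) [OR] = 1 − (1−0.002816) × (1−0.324219) = 0.326122
P(Antenna path unavailable) [OR] = 1 − (1−0.42) × (1−0.42) = 0.663600
P(Backup chain lost) [OR] = 1 − (1−0.663600) × (1−0.23) = 0.740972
P(Satellite uplink lost) [OR] = 1 − (1−0.326122) × (1−0.740972) = 0.825447
Rounded to 4 decimal places: P(Satellite uplink lost) ≈ 0.8254.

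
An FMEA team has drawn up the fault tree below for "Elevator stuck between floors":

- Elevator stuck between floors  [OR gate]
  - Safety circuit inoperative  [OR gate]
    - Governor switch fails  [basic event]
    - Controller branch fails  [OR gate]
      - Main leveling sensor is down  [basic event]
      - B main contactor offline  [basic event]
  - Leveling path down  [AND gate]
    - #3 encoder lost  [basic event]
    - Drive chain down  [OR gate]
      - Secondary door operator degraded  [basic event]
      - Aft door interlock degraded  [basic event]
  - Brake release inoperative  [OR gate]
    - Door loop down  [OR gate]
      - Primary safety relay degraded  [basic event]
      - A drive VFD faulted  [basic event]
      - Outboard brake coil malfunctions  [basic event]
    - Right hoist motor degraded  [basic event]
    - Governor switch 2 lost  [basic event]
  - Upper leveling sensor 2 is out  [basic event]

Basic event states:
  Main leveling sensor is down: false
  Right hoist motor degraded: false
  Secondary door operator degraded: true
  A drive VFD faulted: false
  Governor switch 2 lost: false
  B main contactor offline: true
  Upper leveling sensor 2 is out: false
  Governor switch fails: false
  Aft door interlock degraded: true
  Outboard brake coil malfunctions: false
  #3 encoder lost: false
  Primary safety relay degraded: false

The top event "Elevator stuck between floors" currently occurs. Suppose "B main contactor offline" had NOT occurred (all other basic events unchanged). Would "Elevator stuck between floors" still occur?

Counterfactual: set "B main contactor offline" to not occurred.
Controller branch fails [OR]: Main leveling sensor is down=not, B main contactor offline=not → no input occurs → does not occur.
Safety circuit inoperative [OR]: Governor switch fails=not, Controller branch fails=not → no input occurs → does not occur.
Drive chain down [OR]: Secondary door operator degraded=occurs, Aft door interlock degraded=occurs → at least one input occurs → occurs.
Leveling path down [AND]: #3 encoder lost=not, Drive chain down=occurs → not all inputs occur → does not occur.
Door loop down [OR]: Primary safety relay degraded=not, A drive VFD faulted=not, Outboard brake coil malfunctions=not → no input occurs → does not occur.
Brake release inoperative [OR]: Door loop down=not, Right hoist motor degraded=not, Governor switch 2 lost=not → no input occurs → does not occur.
Elevator stuck between floors [OR]: Safety circuit inoperative=not, Leveling path down=not, Brake release inoperative=not, Upper leveling sensor 2 is out=not → no input occurs → does not occur.

No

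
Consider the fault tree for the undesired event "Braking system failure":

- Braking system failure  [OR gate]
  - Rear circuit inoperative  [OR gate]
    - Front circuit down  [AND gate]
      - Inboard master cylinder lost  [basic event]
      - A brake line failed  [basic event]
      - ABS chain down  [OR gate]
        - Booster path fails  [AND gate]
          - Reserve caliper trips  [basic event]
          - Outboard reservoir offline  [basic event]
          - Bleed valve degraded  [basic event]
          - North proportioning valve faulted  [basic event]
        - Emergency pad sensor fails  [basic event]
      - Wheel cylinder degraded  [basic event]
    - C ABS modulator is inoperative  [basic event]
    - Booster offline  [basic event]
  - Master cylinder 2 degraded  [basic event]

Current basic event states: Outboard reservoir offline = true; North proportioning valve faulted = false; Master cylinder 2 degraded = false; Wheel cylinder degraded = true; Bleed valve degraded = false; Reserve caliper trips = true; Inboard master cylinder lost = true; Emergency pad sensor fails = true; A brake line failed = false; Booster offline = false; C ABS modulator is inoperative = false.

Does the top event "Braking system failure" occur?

No

Booster path fails [AND]: Reserve caliper trips=occurs, Outboard reservoir offline=occurs, Bleed valve degraded=not, North proportioning valve faulted=not → not all inputs occur → does not occur.
ABS chain down [OR]: Booster path fails=not, Emergency pad sensor fails=occurs → at least one input occurs → occurs.
Front circuit down [AND]: Inboard master cylinder lost=occurs, A brake line failed=not, ABS chain down=occurs, Wheel cylinder degraded=occurs → not all inputs occur → does not occur.
Rear circuit inoperative [OR]: Front circuit down=not, C ABS modulator is inoperative=not, Booster offline=not → no input occurs → does not occur.
Braking system failure [OR]: Rear circuit inoperative=not, Master cylinder 2 degraded=not → no input occurs → does not occur.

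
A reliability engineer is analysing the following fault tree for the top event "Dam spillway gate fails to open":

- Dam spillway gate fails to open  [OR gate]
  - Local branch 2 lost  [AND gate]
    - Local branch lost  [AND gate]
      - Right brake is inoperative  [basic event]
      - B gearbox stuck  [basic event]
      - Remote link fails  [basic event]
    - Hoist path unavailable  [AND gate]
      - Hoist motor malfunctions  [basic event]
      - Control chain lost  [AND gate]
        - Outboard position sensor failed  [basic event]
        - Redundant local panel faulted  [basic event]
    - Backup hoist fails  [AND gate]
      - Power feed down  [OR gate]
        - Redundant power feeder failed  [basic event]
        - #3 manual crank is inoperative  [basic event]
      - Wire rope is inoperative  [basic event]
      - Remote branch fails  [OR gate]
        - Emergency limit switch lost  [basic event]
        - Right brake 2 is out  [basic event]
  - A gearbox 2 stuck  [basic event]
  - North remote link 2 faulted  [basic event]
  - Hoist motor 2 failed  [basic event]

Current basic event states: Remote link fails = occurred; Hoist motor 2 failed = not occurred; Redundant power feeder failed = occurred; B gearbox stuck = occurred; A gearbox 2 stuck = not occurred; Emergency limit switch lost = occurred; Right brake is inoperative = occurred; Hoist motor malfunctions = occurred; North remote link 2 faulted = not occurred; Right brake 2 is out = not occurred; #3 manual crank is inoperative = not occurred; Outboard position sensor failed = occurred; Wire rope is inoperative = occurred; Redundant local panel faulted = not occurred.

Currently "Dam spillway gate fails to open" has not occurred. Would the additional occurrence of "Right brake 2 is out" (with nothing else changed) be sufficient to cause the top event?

Counterfactual: set "Right brake 2 is out" to occurred.
Local branch lost [AND]: Right brake is inoperative=occurs, B gearbox stuck=occurs, Remote link fails=occurs → all inputs occur → occurs.
Control chain lost [AND]: Outboard position sensor failed=occurs, Redundant local panel faulted=not → not all inputs occur → does not occur.
Hoist path unavailable [AND]: Hoist motor malfunctions=occurs, Control chain lost=not → not all inputs occur → does not occur.
Power feed down [OR]: Redundant power feeder failed=occurs, #3 manual crank is inoperative=not → at least one input occurs → occurs.
Remote branch fails [OR]: Emergency limit switch lost=occurs, Right brake 2 is out=occurs → at least one input occurs → occurs.
Backup hoist fails [AND]: Power feed down=occurs, Wire rope is inoperative=occurs, Remote branch fails=occurs → all inputs occur → occurs.
Local branch 2 lost [AND]: Local branch lost=occurs, Hoist path unavailable=not, Backup hoist fails=occurs → not all inputs occur → does not occur.
Dam spillway gate fails to open [OR]: Local branch 2 lost=not, A gearbox 2 stuck=not, North remote link 2 faulted=not, Hoist motor 2 failed=not → no input occurs → does not occur.

No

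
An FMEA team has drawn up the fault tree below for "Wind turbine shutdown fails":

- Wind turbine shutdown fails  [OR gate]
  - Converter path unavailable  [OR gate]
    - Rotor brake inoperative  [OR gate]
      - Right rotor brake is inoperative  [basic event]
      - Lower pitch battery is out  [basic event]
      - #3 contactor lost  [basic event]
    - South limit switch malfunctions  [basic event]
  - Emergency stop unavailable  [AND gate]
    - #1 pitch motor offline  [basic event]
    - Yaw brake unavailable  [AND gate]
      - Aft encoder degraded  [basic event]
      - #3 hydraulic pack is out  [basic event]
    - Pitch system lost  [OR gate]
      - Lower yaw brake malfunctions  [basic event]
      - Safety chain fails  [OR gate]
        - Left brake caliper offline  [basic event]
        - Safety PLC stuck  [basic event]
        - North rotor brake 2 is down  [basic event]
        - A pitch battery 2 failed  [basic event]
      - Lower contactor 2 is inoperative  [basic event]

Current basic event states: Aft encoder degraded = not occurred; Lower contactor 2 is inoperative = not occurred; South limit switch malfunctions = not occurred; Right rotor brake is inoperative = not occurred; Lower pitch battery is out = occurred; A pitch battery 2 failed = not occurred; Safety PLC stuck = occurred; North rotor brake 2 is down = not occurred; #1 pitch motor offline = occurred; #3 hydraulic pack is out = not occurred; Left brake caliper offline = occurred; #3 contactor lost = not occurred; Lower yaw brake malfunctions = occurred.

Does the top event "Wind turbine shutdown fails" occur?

Yes

Rotor brake inoperative [OR]: Right rotor brake is inoperative=not, Lower pitch battery is out=occurs, #3 contactor lost=not → at least one input occurs → occurs.
Converter path unavailable [OR]: Rotor brake inoperative=occurs, South limit switch malfunctions=not → at least one input occurs → occurs.
Yaw brake unavailable [AND]: Aft encoder degraded=not, #3 hydraulic pack is out=not → not all inputs occur → does not occur.
Safety chain fails [OR]: Left brake caliper offline=occurs, Safety PLC stuck=occurs, North rotor brake 2 is down=not, A pitch battery 2 failed=not → at least one input occurs → occurs.
Pitch system lost [OR]: Lower yaw brake malfunctions=occurs, Safety chain fails=occurs, Lower contactor 2 is inoperative=not → at least one input occurs → occurs.
Emergency stop unavailable [AND]: #1 pitch motor offline=occurs, Yaw brake unavailable=not, Pitch system lost=occurs → not all inputs occur → does not occur.
Wind turbine shutdown fails [OR]: Converter path unavailable=occurs, Emergency stop unavailable=not → at least one input occurs → occurs.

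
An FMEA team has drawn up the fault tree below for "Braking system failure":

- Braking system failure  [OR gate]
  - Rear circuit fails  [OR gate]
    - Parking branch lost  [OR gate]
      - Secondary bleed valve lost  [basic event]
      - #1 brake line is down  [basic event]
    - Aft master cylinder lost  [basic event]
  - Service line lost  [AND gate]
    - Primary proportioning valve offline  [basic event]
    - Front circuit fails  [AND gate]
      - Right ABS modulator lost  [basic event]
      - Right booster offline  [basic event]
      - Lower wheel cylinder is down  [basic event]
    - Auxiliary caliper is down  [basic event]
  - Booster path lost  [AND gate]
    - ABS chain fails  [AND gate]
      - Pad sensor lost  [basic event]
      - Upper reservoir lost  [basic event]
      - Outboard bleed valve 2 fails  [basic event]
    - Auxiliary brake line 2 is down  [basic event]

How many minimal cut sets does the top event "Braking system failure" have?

Parking branch lost [OR]: union of children's cut sets → 2 cut set(s).
Rear circuit fails [OR]: union of children's cut sets → 3 cut set(s).
Front circuit fails [AND]: one cut set from each child combined → 1 × 1 × 1 = 1 cut set(s).
Service line lost [AND]: one cut set from each child combined → 1 × 1 × 1 = 1 cut set(s).
ABS chain fails [AND]: one cut set from each child combined → 1 × 1 × 1 = 1 cut set(s).
Booster path lost [AND]: one cut set from each child combined → 1 × 1 = 1 cut set(s).
Braking system failure [OR]: union of children's cut sets → 5 cut set(s).
Minimal cut sets: {Secondary bleed valve lost}; {#1 brake line is down}; {Aft master cylinder lost}; {Auxiliary caliper is down, Lower wheel cylinder is down, Primary proportioning valve offline, Right ABS modulator lost, Right booster offline}; {Auxiliary brake line 2 is down, Outboard bleed valve 2 fails, Pad sensor lost, Upper reservoir lost}.

5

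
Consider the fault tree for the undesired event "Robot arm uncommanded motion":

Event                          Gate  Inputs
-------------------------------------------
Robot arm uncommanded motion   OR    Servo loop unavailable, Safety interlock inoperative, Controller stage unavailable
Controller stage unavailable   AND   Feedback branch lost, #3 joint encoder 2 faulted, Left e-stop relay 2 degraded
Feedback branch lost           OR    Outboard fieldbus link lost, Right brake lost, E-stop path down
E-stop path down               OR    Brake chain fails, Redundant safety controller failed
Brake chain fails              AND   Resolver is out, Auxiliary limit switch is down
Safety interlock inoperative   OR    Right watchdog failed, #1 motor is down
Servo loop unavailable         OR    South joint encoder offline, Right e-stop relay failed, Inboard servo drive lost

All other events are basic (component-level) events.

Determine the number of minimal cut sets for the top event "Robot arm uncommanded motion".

9

Servo loop unavailable [OR]: union of children's cut sets → 3 cut set(s).
Safety interlock inoperative [OR]: union of children's cut sets → 2 cut set(s).
Brake chain fails [AND]: one cut set from each child combined → 1 × 1 = 1 cut set(s).
E-stop path down [OR]: union of children's cut sets → 2 cut set(s).
Feedback branch lost [OR]: union of children's cut sets → 4 cut set(s).
Controller stage unavailable [AND]: one cut set from each child combined → 4 × 1 × 1 = 4 cut set(s).
Robot arm uncommanded motion [OR]: union of children's cut sets → 9 cut set(s).
Minimal cut sets: {South joint encoder offline}; {Right e-stop relay failed}; {Inboard servo drive lost}; {Right watchdog failed}; {#1 motor is down}; {#3 joint encoder 2 faulted, Left e-stop relay 2 degraded, Outboard fieldbus link lost}; {#3 joint encoder 2 faulted, Left e-stop relay 2 degraded, Right brake lost}; {#3 joint encoder 2 faulted, Auxiliary limit switch is down, Left e-stop relay 2 degraded, Resolver is out}; {#3 joint encoder 2 faulted, Left e-stop relay 2 degraded, Redundant safety controller failed}.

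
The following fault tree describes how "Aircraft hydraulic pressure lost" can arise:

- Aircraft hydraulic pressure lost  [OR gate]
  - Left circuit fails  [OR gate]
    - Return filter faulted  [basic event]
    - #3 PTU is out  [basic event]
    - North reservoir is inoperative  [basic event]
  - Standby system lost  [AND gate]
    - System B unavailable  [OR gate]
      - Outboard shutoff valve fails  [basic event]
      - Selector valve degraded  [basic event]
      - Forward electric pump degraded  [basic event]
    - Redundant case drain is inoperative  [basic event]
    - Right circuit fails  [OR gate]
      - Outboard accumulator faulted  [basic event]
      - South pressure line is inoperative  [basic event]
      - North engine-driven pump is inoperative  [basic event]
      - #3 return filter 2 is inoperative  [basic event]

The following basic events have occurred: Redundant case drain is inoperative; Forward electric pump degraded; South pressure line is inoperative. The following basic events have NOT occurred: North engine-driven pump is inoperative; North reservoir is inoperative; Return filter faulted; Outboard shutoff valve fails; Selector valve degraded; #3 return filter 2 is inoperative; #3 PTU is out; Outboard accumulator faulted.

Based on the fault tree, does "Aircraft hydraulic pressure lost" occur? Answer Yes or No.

Yes

Left circuit fails [OR]: Return filter faulted=not, #3 PTU is out=not, North reservoir is inoperative=not → no input occurs → does not occur.
System B unavailable [OR]: Outboard shutoff valve fails=not, Selector valve degraded=not, Forward electric pump degraded=occurs → at least one input occurs → occurs.
Right circuit fails [OR]: Outboard accumulator faulted=not, South pressure line is inoperative=occurs, North engine-driven pump is inoperative=not, #3 return filter 2 is inoperative=not → at least one input occurs → occurs.
Standby system lost [AND]: System B unavailable=occurs, Redundant case drain is inoperative=occurs, Right circuit fails=occurs → all inputs occur → occurs.
Aircraft hydraulic pressure lost [OR]: Left circuit fails=not, Standby system lost=occurs → at least one input occurs → occurs.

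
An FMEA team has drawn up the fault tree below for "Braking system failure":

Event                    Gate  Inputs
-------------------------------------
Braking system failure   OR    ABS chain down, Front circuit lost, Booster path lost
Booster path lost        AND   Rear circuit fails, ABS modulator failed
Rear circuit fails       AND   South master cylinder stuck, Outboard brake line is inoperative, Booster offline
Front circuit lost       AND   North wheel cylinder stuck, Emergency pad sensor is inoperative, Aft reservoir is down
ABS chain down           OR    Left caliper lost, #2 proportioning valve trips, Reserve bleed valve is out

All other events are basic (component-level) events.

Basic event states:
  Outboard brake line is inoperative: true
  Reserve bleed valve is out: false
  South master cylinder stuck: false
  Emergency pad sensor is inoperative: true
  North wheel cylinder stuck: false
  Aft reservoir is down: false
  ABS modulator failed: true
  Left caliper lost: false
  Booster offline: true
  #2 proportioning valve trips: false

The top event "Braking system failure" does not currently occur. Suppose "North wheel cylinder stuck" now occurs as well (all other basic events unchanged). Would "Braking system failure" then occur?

Counterfactual: set "North wheel cylinder stuck" to occurred.
ABS chain down [OR]: Left caliper lost=not, #2 proportioning valve trips=not, Reserve bleed valve is out=not → no input occurs → does not occur.
Front circuit lost [AND]: North wheel cylinder stuck=occurs, Emergency pad sensor is inoperative=occurs, Aft reservoir is down=not → not all inputs occur → does not occur.
Rear circuit fails [AND]: South master cylinder stuck=not, Outboard brake line is inoperative=occurs, Booster offline=occurs → not all inputs occur → does not occur.
Booster path lost [AND]: Rear circuit fails=not, ABS modulator failed=occurs → not all inputs occur → does not occur.
Braking system failure [OR]: ABS chain down=not, Front circuit lost=not, Booster path lost=not → no input occurs → does not occur.

No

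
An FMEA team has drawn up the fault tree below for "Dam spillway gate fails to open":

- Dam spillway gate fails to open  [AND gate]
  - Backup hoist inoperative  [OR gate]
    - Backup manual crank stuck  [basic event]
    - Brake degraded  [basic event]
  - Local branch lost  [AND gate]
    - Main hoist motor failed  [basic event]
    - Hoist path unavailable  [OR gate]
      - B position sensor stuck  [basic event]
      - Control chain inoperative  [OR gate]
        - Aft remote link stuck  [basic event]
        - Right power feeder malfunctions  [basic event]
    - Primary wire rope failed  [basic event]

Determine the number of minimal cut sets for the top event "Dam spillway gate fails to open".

6

Backup hoist inoperative [OR]: union of children's cut sets → 2 cut set(s).
Control chain inoperative [OR]: union of children's cut sets → 2 cut set(s).
Hoist path unavailable [OR]: union of children's cut sets → 3 cut set(s).
Local branch lost [AND]: one cut set from each child combined → 1 × 3 × 1 = 3 cut set(s).
Dam spillway gate fails to open [AND]: one cut set from each child combined → 2 × 3 = 6 cut set(s).
Minimal cut sets: {B position sensor stuck, Backup manual crank stuck, Main hoist motor failed, Primary wire rope failed}; {Aft remote link stuck, Backup manual crank stuck, Main hoist motor failed, Primary wire rope failed}; {Backup manual crank stuck, Main hoist motor failed, Primary wire rope failed, Right power feeder malfunctions}; {B position sensor stuck, Brake degraded, Main hoist motor failed, Primary wire rope failed}; {Aft remote link stuck, Brake degraded, Main hoist motor failed, Primary wire rope failed}; {Brake degraded, Main hoist motor failed, Primary wire rope failed, Right power feeder malfunctions}.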